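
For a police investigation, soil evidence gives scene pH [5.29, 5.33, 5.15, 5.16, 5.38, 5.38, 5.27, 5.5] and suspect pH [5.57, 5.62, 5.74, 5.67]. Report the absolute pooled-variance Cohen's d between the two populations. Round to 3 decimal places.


Pooled-variance Cohen's d for soil pH comparison:
Scene mean = 42.46 / 8 = 5.3075
Suspect mean = 22.6 / 4 = 5.65
Scene sample variance s_s^2 = 0.013764
Suspect sample variance s_c^2 = 0.005267
Pooled variance = ((n_s-1)*s_s^2 + (n_c-1)*s_c^2) / (n_s + n_c - 2) = 0.011215
Pooled SD = sqrt(0.011215) = 0.105901
Mean difference = -0.3425
|d| = |-0.3425| / 0.105901 = 3.234

3.234


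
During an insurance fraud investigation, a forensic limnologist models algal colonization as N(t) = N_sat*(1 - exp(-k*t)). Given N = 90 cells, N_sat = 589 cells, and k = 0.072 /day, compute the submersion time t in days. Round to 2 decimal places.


PMSI from diatom colonization curve:
N / N_sat = 90 / 589 = 0.152801
1 - N/N_sat = 0.847199
ln(1 - N/N_sat) = -0.16582
t = -ln(1 - N/N_sat) / k = -(-0.16582) / 0.072 = 2.30 days

2.30


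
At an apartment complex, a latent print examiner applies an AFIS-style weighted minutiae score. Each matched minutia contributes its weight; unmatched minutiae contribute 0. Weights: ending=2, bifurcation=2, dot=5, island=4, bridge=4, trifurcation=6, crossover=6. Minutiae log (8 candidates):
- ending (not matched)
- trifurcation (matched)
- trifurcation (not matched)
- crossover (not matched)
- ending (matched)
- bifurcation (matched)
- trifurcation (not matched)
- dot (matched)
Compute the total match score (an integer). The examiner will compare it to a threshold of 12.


Weighted minutiae match score:
  ending: not matched, +0
  trifurcation: matched, +6 (running total 6)
  trifurcation: not matched, +0
  crossover: not matched, +0
  ending: matched, +2 (running total 8)
  bifurcation: matched, +2 (running total 10)
  trifurcation: not matched, +0
  dot: matched, +5 (running total 15)
Total score = 15
Threshold = 12; verdict = identification

15


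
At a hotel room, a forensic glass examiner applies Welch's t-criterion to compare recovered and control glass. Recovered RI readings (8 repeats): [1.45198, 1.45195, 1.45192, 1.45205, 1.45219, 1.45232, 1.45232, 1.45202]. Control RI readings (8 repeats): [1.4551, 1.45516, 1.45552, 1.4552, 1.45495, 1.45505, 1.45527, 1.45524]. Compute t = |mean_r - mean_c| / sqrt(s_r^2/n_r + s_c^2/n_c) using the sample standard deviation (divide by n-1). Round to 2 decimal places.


Welch's t-criterion for glass RI comparison:
Recovered mean = sum / n_r = 11.61675 / 8 = 1.4520937
Control mean = sum / n_c = 11.64149 / 8 = 1.4551863
Recovered sample variance s_r^2 = 2.61125e-08
Control sample variance s_c^2 = 2.91411e-08
Welch SE (unpooled) = sqrt(s_r^2/n_r + s_c^2/n_c) = sqrt(3.26406e-09 + 3.64263e-09) = sqrt(6.90669e-09) = 8.31065e-05
|mean_r - mean_c| = 0.0030925
t = 0.0030925 / 8.31065e-05 = 37.21

37.21


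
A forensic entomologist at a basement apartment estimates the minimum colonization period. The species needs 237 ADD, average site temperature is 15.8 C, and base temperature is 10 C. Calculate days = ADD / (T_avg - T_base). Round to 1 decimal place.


Insect development time:
Effective temperature = avg_temp - T_base = 15.8 - 10 = 5.8 C
Days = ADD / effective_temp = 237 / 5.8 = 40.9 days

40.9


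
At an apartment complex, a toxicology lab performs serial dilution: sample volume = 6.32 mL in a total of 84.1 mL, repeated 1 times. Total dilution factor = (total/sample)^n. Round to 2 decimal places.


Dilution factor calculation:
Single dilution = V_total / V_sample = 84.1 / 6.32 ≈ 13.306962
Number of dilutions = 1
Total DF = (84.1 / 6.32)^1 (full precision, rounded at the end) = 13.31

13.31


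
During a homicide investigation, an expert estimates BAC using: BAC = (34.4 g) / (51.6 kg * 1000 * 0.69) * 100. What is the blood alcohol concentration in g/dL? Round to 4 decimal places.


Applying the Widmark formula:
BAC = (dose_g / (body_wt * 1000 * r)) * 100
Denominator = 51.6 * 1000 * 0.69 = 35604
BAC = (34.4 / 35604) * 100
BAC = 0.0966 g/dL

0.0966


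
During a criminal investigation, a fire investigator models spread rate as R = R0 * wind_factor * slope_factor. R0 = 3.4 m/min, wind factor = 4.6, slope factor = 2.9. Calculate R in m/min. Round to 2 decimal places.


Fire spread rate calculation:
R = R0 * wind_factor * slope_factor
= 3.4 * 4.6 * 2.9
= 15.64 * 2.9
= 45.36 m/min

45.36


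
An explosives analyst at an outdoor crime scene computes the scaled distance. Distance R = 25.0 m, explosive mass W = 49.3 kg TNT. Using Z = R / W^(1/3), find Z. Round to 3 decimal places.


Scaled distance calculation:
W^(1/3) = 49.3^(1/3) = 3.666758
Z = R / W^(1/3) = 25.0 / 3.666758
Z = 6.818 m/kg^(1/3)

6.818


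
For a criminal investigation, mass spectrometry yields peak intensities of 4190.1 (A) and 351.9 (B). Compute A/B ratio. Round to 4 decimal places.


Spectral peak ratio:
Peak A = 4190.1 counts
Peak B = 351.9 counts
Ratio = 4190.1 / 351.9 = 11.9071

11.9071


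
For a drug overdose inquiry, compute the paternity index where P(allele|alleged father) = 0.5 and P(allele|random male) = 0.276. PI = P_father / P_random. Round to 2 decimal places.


Paternity Index calculation:
PI = P(allele|father) / P(allele|random)
PI = 0.5 / 0.276
PI = 1.81

1.81


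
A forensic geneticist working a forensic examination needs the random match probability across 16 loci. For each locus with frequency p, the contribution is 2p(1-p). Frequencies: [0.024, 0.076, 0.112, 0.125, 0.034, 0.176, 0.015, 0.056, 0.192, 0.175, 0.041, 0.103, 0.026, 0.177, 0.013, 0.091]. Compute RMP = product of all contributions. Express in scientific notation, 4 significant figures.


Computing RMP for 16 loci:
Locus 1: 2 * 0.024 * 0.976 = 0.046848
Locus 2: 2 * 0.076 * 0.924 = 0.140448
Locus 3: 2 * 0.112 * 0.888 = 0.198912
Locus 4: 2 * 0.125 * 0.875 = 0.21875
Locus 5: 2 * 0.034 * 0.966 = 0.065688
Locus 6: 2 * 0.176 * 0.824 = 0.290048
Locus 7: 2 * 0.015 * 0.985 = 0.02955
Locus 8: 2 * 0.056 * 0.944 = 0.105728
Locus 9: 2 * 0.192 * 0.808 = 0.310272
Locus 10: 2 * 0.175 * 0.825 = 0.28875
Locus 11: 2 * 0.041 * 0.959 = 0.078638
Locus 12: 2 * 0.103 * 0.897 = 0.184782
Locus 13: 2 * 0.026 * 0.974 = 0.050648
Locus 14: 2 * 0.177 * 0.823 = 0.291342
Locus 15: 2 * 0.013 * 0.987 = 0.025662
Locus 16: 2 * 0.091 * 0.909 = 0.165438
RMP = 1.390e-15

1.390e-15


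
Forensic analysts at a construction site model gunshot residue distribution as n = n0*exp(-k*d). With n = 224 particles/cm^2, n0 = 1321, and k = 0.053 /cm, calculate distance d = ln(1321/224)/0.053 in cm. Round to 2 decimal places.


GSR distance calculation:
n0/n = 1321 / 224 = 5.897321
ln(n0/n) = 1.774498
d = 1.774498 / 0.053 = 33.48 cm

33.48


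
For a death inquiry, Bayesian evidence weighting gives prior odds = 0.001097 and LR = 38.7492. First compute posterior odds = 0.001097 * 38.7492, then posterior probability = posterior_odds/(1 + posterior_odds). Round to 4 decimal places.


Bayesian evidence evaluation:
Posterior odds = prior_odds * LR = 0.001097 * 38.7492 = 0.04250787
Posterior probability = posterior_odds / (1 + posterior_odds)
= 0.04250787 / (1 + 0.04250787)
= 0.04250787 / 1.04250787
= 0.0408

0.0408


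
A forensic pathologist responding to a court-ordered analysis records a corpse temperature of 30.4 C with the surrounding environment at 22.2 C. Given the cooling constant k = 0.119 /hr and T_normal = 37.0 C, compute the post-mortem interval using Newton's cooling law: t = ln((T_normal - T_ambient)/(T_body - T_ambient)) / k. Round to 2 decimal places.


Using Newton's law of cooling:
t = ln((T_normal - T_ambient) / (T_body - T_ambient)) / k
T_normal - T_ambient = 14.8
T_body - T_ambient = 8.2
Ratio = 1.804878
ln(ratio) = 0.590493
t = 0.590493 / 0.119 = 4.96 hours

4.96


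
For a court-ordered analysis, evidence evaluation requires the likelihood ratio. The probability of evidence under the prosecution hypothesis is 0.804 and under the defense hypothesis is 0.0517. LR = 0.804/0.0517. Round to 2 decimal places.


Likelihood ratio calculation:
LR = P(E|Hp) / P(E|Hd)
LR = 0.804 / 0.0517
LR = 15.55

15.55


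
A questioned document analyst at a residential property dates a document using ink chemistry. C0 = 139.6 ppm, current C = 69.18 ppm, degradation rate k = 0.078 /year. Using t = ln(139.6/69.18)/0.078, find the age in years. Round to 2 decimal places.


Document age estimation:
C0/C = 139.6 / 69.18 = 2.017924
ln(C0/C) = 0.702069
t = 0.702069 / 0.078 = 9.00 years

9.00


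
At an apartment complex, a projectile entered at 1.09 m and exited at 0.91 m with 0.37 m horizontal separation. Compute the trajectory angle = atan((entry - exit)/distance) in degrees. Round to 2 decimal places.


Bullet trajectory angle:
Height difference = 1.09 - 0.91 = 0.18 m
angle = atan(0.18 / 0.37)
angle = atan(0.486486)
angle = 25.94 degrees

25.94


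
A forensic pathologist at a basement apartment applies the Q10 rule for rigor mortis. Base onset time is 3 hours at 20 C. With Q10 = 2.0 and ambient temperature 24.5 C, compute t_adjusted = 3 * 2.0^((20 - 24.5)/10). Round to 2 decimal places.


Rigor mortis time adjustment:
Exponent = (T_ref - T_actual) / 10 = (20 - 24.5) / 10 = -0.45
Q10 factor = 2.0^-0.45 = 0.73204
t_adjusted = 3 * 0.73204 = 2.20 hours

2.20


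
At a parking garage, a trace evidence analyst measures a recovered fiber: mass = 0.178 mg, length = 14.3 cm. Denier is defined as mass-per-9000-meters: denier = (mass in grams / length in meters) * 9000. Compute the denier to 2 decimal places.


Denier calculation:
Mass in grams = 0.178 mg / 1000 = 0.000178 g
Length in meters = 14.3 cm / 100 = 0.143 m
Linear density = mass / length = 0.000178 / 0.143 = 0.00124476 g/m
Denier = (g/m) * 9000 = 0.00124476 * 9000 = 11.20

11.20


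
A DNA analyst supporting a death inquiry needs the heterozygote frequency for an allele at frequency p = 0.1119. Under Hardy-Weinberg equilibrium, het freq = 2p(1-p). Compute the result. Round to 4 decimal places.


Hardy-Weinberg heterozygote frequency:
q = 1 - p = 1 - 0.1119 = 0.8881
2pq = 2 * 0.1119 * 0.8881 = 0.1988

0.1988


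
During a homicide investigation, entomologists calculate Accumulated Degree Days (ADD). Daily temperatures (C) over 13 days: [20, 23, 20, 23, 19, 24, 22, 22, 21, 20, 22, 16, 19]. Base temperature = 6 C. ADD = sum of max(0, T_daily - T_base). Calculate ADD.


Computing ADD day by day:
Day 1: max(0, 20 - 6) = 14
Day 2: max(0, 23 - 6) = 17
Day 3: max(0, 20 - 6) = 14
Day 4: max(0, 23 - 6) = 17
Day 5: max(0, 19 - 6) = 13
Day 6: max(0, 24 - 6) = 18
Day 7: max(0, 22 - 6) = 16
Day 8: max(0, 22 - 6) = 16
Day 9: max(0, 21 - 6) = 15
Day 10: max(0, 20 - 6) = 14
Day 11: max(0, 22 - 6) = 16
Day 12: max(0, 16 - 6) = 10
Day 13: max(0, 19 - 6) = 13
Total ADD = 193

193


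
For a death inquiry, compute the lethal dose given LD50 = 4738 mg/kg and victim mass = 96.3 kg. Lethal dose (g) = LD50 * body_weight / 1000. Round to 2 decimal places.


Lethal dose calculation:
Lethal dose = LD50 * body_weight / 1000
= 4738 * 96.3 / 1000
= 456269.4 / 1000
= 456.27 g

456.27


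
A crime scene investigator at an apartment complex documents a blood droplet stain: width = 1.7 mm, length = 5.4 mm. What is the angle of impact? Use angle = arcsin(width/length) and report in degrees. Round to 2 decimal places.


Blood spatter impact angle calculation:
width / length = 1.7 / 5.4 = 0.314815
angle = arcsin(0.314815)
angle = 18.35 degrees

18.35


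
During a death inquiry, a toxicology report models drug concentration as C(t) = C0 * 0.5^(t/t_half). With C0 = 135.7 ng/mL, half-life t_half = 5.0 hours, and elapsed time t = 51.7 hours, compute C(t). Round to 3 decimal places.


Drug concentration decay:
Number of half-lives = t / t_half = 51.7 / 5.0 = 10.34
Decay factor = 0.5^10.34 = 0.00077152
C(t) = 135.7 * 0.00077152 = 0.105 ng/mL

0.105


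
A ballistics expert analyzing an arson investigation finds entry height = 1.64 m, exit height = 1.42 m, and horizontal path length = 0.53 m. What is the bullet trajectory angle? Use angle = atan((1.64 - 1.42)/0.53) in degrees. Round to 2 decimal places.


Bullet trajectory angle:
Height difference = 1.64 - 1.42 = 0.22 m
angle = atan(0.22 / 0.53)
angle = atan(0.415094)
angle = 22.54 degrees

22.54


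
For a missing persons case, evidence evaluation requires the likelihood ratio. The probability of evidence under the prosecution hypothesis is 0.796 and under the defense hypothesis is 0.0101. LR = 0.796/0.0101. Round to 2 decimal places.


Likelihood ratio calculation:
LR = P(E|Hp) / P(E|Hd)
LR = 0.796 / 0.0101
LR = 78.81

78.81


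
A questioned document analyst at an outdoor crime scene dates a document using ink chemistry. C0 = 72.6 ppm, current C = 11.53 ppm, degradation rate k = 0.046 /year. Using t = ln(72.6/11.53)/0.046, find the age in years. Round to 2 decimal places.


Document age estimation:
C0/C = 72.6 / 11.53 = 6.296618
ln(C0/C) = 1.840013
t = 1.840013 / 0.046 = 40.00 years

40.00


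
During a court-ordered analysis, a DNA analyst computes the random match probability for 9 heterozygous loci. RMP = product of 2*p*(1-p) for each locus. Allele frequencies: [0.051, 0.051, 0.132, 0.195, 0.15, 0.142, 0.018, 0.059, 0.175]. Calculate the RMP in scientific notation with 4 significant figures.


Computing RMP for 9 loci:
Locus 1: 2 * 0.051 * 0.949 = 0.096798
Locus 2: 2 * 0.051 * 0.949 = 0.096798
Locus 3: 2 * 0.132 * 0.868 = 0.229152
Locus 4: 2 * 0.195 * 0.805 = 0.31395
Locus 5: 2 * 0.15 * 0.85 = 0.255
Locus 6: 2 * 0.142 * 0.858 = 0.243672
Locus 7: 2 * 0.018 * 0.982 = 0.035352
Locus 8: 2 * 0.059 * 0.941 = 0.111038
Locus 9: 2 * 0.175 * 0.825 = 0.28875
RMP = 4.748e-08

4.748e-08


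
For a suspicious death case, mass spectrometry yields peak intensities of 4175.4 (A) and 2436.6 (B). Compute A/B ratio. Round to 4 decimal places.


Spectral peak ratio:
Peak A = 4175.4 counts
Peak B = 2436.6 counts
Ratio = 4175.4 / 2436.6 = 1.7136

1.7136


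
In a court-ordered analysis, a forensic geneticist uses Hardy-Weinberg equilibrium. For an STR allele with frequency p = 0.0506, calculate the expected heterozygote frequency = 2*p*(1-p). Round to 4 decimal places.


Hardy-Weinberg heterozygote frequency:
q = 1 - p = 1 - 0.0506 = 0.9494
2pq = 2 * 0.0506 * 0.9494 = 0.0961

0.0961


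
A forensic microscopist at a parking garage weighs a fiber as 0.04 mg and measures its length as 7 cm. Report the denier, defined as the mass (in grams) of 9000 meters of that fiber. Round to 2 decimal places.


Denier calculation:
Mass in grams = 0.04 mg / 1000 = 0.00004 g
Length in meters = 7 cm / 100 = 0.07 m
Linear density = mass / length = 0.00004 / 0.07 = 0.00057143 g/m
Denier = (g/m) * 9000 = 0.00057143 * 9000 = 5.14

5.14


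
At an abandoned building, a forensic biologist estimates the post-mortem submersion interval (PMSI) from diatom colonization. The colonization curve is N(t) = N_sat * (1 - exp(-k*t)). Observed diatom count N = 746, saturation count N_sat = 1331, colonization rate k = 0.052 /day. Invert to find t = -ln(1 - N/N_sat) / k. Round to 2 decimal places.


PMSI from diatom colonization curve:
N / N_sat = 746 / 1331 = 0.560481
1 - N/N_sat = 0.439519
ln(1 - N/N_sat) = -0.822074
t = -ln(1 - N/N_sat) / k = -(-0.822074) / 0.052 = 15.81 days

15.81


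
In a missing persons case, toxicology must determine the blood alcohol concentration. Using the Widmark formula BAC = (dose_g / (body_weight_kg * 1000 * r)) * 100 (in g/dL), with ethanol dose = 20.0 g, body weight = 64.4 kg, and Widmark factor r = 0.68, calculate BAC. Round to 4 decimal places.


Applying the Widmark formula:
BAC = (dose_g / (body_wt * 1000 * r)) * 100
Denominator = 64.4 * 1000 * 0.68 = 43792
BAC = (20.0 / 43792) * 100
BAC = 0.0457 g/dL

0.0457


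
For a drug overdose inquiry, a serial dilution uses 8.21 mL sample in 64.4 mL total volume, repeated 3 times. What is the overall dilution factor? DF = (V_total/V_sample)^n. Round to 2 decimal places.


Dilution factor calculation:
Single dilution = V_total / V_sample = 64.4 / 8.21 ≈ 7.844093
Number of dilutions = 3
Total DF = (64.4 / 8.21)^3 (full precision, rounded at the end) = 482.65

482.65


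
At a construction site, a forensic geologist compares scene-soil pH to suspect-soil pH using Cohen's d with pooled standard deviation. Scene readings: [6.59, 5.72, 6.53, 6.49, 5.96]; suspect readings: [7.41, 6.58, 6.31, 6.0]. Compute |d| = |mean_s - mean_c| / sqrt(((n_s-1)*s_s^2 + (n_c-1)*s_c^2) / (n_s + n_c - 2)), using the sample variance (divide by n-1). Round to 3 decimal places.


Pooled-variance Cohen's d for soil pH comparison:
Scene mean = 31.29 / 5 = 6.258
Suspect mean = 26.3 / 4 = 6.575
Scene sample variance s_s^2 = 0.15407
Suspect sample variance s_c^2 = 0.366033
Pooled variance = ((n_s-1)*s_s^2 + (n_c-1)*s_c^2) / (n_s + n_c - 2) = 0.244911
Pooled SD = sqrt(0.244911) = 0.494885
Mean difference = -0.317
|d| = |-0.317| / 0.494885 = 0.641

0.641


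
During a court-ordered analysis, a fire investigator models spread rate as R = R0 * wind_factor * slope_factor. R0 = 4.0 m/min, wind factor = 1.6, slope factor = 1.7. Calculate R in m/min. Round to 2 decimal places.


Fire spread rate calculation:
R = R0 * wind_factor * slope_factor
= 4.0 * 1.6 * 1.7
= 6.4 * 1.7
= 10.88 m/min

10.88


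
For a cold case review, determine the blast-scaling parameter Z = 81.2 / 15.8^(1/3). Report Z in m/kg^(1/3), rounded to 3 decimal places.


Scaled distance calculation:
W^(1/3) = 15.8^(1/3) = 2.509299
Z = R / W^(1/3) = 81.2 / 2.509299
Z = 32.360 m/kg^(1/3)

32.360


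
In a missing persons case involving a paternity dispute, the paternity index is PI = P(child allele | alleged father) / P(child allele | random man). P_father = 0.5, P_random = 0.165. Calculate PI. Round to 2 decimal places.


Paternity Index calculation:
PI = P(allele|father) / P(allele|random)
PI = 0.5 / 0.165
PI = 3.03

3.03


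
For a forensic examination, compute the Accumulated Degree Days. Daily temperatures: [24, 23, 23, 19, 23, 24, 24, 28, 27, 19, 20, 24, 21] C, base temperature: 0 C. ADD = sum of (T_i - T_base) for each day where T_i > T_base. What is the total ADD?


Computing ADD day by day:
Day 1: max(0, 24 - 0) = 24
Day 2: max(0, 23 - 0) = 23
Day 3: max(0, 23 - 0) = 23
Day 4: max(0, 19 - 0) = 19
Day 5: max(0, 23 - 0) = 23
Day 6: max(0, 24 - 0) = 24
Day 7: max(0, 24 - 0) = 24
Day 8: max(0, 28 - 0) = 28
Day 9: max(0, 27 - 0) = 27
Day 10: max(0, 19 - 0) = 19
Day 11: max(0, 20 - 0) = 20
Day 12: max(0, 24 - 0) = 24
Day 13: max(0, 21 - 0) = 21
Total ADD = 299

299


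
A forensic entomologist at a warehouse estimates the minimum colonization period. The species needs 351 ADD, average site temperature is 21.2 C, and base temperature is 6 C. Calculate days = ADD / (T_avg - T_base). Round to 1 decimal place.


Insect development time:
Effective temperature = avg_temp - T_base = 21.2 - 6 = 15.2 C
Days = ADD / effective_temp = 351 / 15.2 = 23.1 days

23.1


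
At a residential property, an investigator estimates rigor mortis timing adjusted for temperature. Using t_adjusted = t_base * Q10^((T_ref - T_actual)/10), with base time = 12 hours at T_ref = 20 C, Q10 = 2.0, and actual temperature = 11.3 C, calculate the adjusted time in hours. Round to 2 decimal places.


Rigor mortis time adjustment:
Exponent = (T_ref - T_actual) / 10 = (20 - 11.3) / 10 = 0.87
Q10 factor = 2.0^0.87 = 1.82766
t_adjusted = 12 * 1.82766 = 21.93 hours

21.93


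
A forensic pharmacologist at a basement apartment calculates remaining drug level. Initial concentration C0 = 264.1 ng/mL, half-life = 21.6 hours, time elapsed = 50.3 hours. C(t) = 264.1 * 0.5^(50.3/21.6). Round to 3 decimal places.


Drug concentration decay:
Number of half-lives = t / t_half = 50.3 / 21.6 = 2.328704
Decay factor = 0.5^2.328704 = 0.19906286
C(t) = 264.1 * 0.19906286 = 52.573 ng/mL

52.573


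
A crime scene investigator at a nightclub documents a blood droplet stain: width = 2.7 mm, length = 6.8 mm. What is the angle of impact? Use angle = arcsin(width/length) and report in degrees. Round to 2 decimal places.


Blood spatter impact angle calculation:
width / length = 2.7 / 6.8 = 0.397059
angle = arcsin(0.397059)
angle = 23.39 degrees

23.39


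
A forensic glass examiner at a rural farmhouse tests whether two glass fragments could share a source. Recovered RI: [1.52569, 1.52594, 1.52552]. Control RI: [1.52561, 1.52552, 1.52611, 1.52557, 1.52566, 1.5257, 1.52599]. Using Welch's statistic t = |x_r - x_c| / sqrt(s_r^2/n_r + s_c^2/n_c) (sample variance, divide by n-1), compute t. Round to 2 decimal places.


Welch's t-criterion for glass RI comparison:
Recovered mean = sum / n_r = 4.57715 / 3 = 1.5257167
Control mean = sum / n_c = 10.68016 / 7 = 1.5257371
Recovered sample variance s_r^2 = 4.46333e-08
Control sample variance s_c^2 = 5.02571e-08
Welch SE (unpooled) = sqrt(s_r^2/n_r + s_c^2/n_c) = sqrt(1.48778e-08 + 7.17959e-09) = sqrt(2.20574e-08) = 0.000148517
|mean_r - mean_c| = 2.04762e-05
t = 2.04762e-05 / 0.000148517 = 0.14

0.14


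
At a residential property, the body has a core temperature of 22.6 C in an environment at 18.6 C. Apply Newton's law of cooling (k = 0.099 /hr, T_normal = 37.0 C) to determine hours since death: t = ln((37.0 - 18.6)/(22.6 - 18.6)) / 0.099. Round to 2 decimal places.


Using Newton's law of cooling:
t = ln((T_normal - T_ambient) / (T_body - T_ambient)) / k
T_normal - T_ambient = 18.4
T_body - T_ambient = 4.0
Ratio = 4.6
ln(ratio) = 1.526056
t = 1.526056 / 0.099 = 15.41 hours

15.41


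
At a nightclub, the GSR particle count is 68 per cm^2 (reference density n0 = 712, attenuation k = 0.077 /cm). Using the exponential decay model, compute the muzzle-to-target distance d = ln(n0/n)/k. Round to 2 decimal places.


GSR distance calculation:
n0/n = 712 / 68 = 10.470588
ln(n0/n) = 2.34857
d = 2.34857 / 0.077 = 30.50 cm

30.50


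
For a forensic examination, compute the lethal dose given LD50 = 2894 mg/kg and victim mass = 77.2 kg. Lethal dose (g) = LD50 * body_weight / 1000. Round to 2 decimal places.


Lethal dose calculation:
Lethal dose = LD50 * body_weight / 1000
= 2894 * 77.2 / 1000
= 223416.8 / 1000
= 223.42 g

223.42


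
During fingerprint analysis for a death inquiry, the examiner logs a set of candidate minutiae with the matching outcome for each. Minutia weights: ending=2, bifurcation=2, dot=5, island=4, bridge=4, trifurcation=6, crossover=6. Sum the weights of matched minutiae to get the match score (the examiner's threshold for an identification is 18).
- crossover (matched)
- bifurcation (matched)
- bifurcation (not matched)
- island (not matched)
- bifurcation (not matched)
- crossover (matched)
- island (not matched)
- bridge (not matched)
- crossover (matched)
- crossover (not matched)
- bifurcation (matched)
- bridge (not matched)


Weighted minutiae match score:
  crossover: matched, +6 (running total 6)
  bifurcation: matched, +2 (running total 8)
  bifurcation: not matched, +0
  island: not matched, +0
  bifurcation: not matched, +0
  crossover: matched, +6 (running total 14)
  island: not matched, +0
  bridge: not matched, +0
  crossover: matched, +6 (running total 20)
  crossover: not matched, +0
  bifurcation: matched, +2 (running total 22)
  bridge: not matched, +0
Total score = 22
Threshold = 18; verdict = identification

22


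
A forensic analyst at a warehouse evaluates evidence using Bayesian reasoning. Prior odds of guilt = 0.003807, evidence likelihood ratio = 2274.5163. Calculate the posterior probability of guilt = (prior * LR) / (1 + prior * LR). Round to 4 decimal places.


Bayesian evidence evaluation:
Posterior odds = prior_odds * LR = 0.003807 * 2274.5163 = 8.659084
Posterior probability = posterior_odds / (1 + posterior_odds)
= 8.659084 / (1 + 8.659084)
= 8.659084 / 9.659084
= 0.8965

0.8965


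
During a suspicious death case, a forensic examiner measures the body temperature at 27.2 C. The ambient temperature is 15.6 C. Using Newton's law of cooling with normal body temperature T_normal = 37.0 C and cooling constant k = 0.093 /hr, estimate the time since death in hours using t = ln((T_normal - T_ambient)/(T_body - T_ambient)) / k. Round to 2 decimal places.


Using Newton's law of cooling:
t = ln((T_normal - T_ambient) / (T_body - T_ambient)) / k
T_normal - T_ambient = 21.4
T_body - T_ambient = 11.6
Ratio = 1.844828
ln(ratio) = 0.612386
t = 0.612386 / 0.093 = 6.58 hours

6.58


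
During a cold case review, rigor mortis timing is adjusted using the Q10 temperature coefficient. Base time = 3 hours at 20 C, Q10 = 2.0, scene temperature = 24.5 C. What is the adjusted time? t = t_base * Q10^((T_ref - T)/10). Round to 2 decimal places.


Rigor mortis time adjustment:
Exponent = (T_ref - T_actual) / 10 = (20 - 24.5) / 10 = -0.45
Q10 factor = 2.0^-0.45 = 0.73204
t_adjusted = 3 * 0.73204 = 2.20 hours

2.20


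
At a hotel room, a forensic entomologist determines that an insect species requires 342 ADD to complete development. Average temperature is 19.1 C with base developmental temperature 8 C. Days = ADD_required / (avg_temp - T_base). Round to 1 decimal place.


Insect development time:
Effective temperature = avg_temp - T_base = 19.1 - 8 = 11.1 C
Days = ADD / effective_temp = 342 / 11.1 = 30.8 days

30.8


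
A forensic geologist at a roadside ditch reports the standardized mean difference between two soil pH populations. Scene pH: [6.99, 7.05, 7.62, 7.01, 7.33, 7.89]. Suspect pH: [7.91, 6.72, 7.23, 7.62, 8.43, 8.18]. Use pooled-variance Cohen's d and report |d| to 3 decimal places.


Pooled-variance Cohen's d for soil pH comparison:
Scene mean = 43.89 / 6 = 7.315
Suspect mean = 46.09 / 6 = 7.681667
Scene sample variance s_s^2 = 0.13855
Suspect sample variance s_c^2 = 0.398617
Pooled variance = ((n_s-1)*s_s^2 + (n_c-1)*s_c^2) / (n_s + n_c - 2) = 0.268583
Pooled SD = sqrt(0.268583) = 0.51825
Mean difference = -0.366667
|d| = |-0.366667| / 0.51825 = 0.708

0.708


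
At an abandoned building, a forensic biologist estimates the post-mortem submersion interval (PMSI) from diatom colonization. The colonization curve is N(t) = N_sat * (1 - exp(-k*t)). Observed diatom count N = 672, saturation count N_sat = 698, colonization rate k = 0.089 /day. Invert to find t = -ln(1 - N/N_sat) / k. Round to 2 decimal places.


PMSI from diatom colonization curve:
N / N_sat = 672 / 698 = 0.962751
1 - N/N_sat = 0.037249
ln(1 - N/N_sat) = -3.29013
t = -ln(1 - N/N_sat) / k = -(-3.29013) / 0.089 = 36.97 days

36.97


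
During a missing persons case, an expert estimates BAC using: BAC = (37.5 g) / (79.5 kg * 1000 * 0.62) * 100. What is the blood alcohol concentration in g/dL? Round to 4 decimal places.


Applying the Widmark formula:
BAC = (dose_g / (body_wt * 1000 * r)) * 100
Denominator = 79.5 * 1000 * 0.62 = 49290
BAC = (37.5 / 49290) * 100
BAC = 0.0761 g/dL

0.0761


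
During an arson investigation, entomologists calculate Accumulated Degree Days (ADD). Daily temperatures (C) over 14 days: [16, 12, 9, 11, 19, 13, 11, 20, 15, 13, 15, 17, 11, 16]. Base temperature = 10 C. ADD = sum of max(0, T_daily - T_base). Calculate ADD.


Computing ADD day by day:
Day 1: max(0, 16 - 10) = 6
Day 2: max(0, 12 - 10) = 2
Day 3: max(0, 9 - 10) = 0
Day 4: max(0, 11 - 10) = 1
Day 5: max(0, 19 - 10) = 9
Day 6: max(0, 13 - 10) = 3
Day 7: max(0, 11 - 10) = 1
Day 8: max(0, 20 - 10) = 10
Day 9: max(0, 15 - 10) = 5
Day 10: max(0, 13 - 10) = 3
Day 11: max(0, 15 - 10) = 5
Day 12: max(0, 17 - 10) = 7
Day 13: max(0, 11 - 10) = 1
Day 14: max(0, 16 - 10) = 6
Total ADD = 59

59


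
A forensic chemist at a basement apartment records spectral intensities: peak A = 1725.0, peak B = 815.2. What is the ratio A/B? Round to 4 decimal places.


Spectral peak ratio:
Peak A = 1725.0 counts
Peak B = 815.2 counts
Ratio = 1725.0 / 815.2 = 2.1160

2.1160


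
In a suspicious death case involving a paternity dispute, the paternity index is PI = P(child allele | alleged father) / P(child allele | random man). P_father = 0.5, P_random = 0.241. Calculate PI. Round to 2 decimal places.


Paternity Index calculation:
PI = P(allele|father) / P(allele|random)
PI = 0.5 / 0.241
PI = 2.07

2.07


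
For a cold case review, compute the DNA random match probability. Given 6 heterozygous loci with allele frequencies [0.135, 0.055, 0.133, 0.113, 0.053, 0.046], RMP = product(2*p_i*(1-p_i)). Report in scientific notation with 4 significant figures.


Computing RMP for 6 loci:
Locus 1: 2 * 0.135 * 0.865 = 0.23355
Locus 2: 2 * 0.055 * 0.945 = 0.10395
Locus 3: 2 * 0.133 * 0.867 = 0.230622
Locus 4: 2 * 0.113 * 0.887 = 0.200462
Locus 5: 2 * 0.053 * 0.947 = 0.100382
Locus 6: 2 * 0.046 * 0.954 = 0.087768
RMP = 9.888e-06

9.888e-06


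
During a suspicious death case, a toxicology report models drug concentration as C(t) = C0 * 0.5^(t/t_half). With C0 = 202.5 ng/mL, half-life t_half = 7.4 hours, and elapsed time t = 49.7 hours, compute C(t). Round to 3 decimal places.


Drug concentration decay:
Number of half-lives = t / t_half = 49.7 / 7.4 = 6.716216
Decay factor = 0.5^6.716216 = 0.00951081
C(t) = 202.5 * 0.00951081 = 1.926 ng/mL

1.926


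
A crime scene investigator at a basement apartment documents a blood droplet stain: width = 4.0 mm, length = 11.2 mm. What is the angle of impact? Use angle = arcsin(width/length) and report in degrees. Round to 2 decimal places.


Blood spatter impact angle calculation:
width / length = 4.0 / 11.2 = 0.357143
angle = arcsin(0.357143)
angle = 20.92 degrees

20.92


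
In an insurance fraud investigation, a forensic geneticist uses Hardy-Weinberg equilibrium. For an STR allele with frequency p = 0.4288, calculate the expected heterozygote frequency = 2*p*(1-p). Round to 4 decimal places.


Hardy-Weinberg heterozygote frequency:
q = 1 - p = 1 - 0.4288 = 0.5712
2pq = 2 * 0.4288 * 0.5712 = 0.4899

0.4899


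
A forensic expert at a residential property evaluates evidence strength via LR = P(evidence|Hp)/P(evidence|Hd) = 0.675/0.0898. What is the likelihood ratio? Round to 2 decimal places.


Likelihood ratio calculation:
LR = P(E|Hp) / P(E|Hd)
LR = 0.675 / 0.0898
LR = 7.52

7.52


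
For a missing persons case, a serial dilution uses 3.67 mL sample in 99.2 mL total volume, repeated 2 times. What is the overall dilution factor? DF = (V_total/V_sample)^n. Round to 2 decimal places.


Dilution factor calculation:
Single dilution = V_total / V_sample = 99.2 / 3.67 ≈ 27.029973
Number of dilutions = 2
Total DF = (99.2 / 3.67)^2 (full precision, rounded at the end) = 730.62

730.62


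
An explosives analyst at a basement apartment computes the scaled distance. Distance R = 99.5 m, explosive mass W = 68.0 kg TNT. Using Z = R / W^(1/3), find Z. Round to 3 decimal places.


Scaled distance calculation:
W^(1/3) = 68.0^(1/3) = 4.081655
Z = R / W^(1/3) = 99.5 / 4.081655
Z = 24.377 m/kg^(1/3)

24.377


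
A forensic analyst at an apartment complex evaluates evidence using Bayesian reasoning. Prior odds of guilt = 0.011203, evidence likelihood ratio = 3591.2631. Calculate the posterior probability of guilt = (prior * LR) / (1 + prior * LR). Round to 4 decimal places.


Bayesian evidence evaluation:
Posterior odds = prior_odds * LR = 0.011203 * 3591.2631 = 40.23292
Posterior probability = posterior_odds / (1 + posterior_odds)
= 40.23292 / (1 + 40.23292)
= 40.23292 / 41.23292
= 0.9757

0.9757


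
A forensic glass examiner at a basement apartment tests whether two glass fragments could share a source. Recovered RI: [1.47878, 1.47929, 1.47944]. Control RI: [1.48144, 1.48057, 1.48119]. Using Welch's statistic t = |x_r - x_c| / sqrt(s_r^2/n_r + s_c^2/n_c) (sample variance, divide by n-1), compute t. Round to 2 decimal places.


Welch's t-criterion for glass RI comparison:
Recovered mean = sum / n_r = 4.43751 / 3 = 1.47917
Control mean = sum / n_c = 4.4432 / 3 = 1.4810667
Recovered sample variance s_r^2 = 1.197e-07
Control sample variance s_c^2 = 2.00633e-07
Welch SE (unpooled) = sqrt(s_r^2/n_r + s_c^2/n_c) = sqrt(3.99e-08 + 6.68778e-08) = sqrt(1.06778e-07) = 0.000326769
|mean_r - mean_c| = 0.00189667
t = 0.00189667 / 0.000326769 = 5.80

5.80


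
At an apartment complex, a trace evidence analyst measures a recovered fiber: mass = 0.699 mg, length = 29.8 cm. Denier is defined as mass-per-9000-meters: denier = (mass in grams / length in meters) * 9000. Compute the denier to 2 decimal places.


Denier calculation:
Mass in grams = 0.699 mg / 1000 = 0.000699 g
Length in meters = 29.8 cm / 100 = 0.298 m
Linear density = mass / length = 0.000699 / 0.298 = 0.00234564 g/m
Denier = (g/m) * 9000 = 0.00234564 * 9000 = 21.11

21.11


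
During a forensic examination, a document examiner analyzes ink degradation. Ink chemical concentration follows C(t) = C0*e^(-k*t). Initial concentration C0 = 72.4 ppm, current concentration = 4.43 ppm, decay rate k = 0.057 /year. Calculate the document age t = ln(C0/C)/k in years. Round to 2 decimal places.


Document age estimation:
C0/C = 72.4 / 4.43 = 16.343115
ln(C0/C) = 2.793807
t = 2.793807 / 0.057 = 49.01 years

49.01


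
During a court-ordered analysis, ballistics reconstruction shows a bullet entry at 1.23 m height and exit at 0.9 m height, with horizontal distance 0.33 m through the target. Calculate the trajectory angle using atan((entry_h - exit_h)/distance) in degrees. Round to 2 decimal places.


Bullet trajectory angle:
Height difference = 1.23 - 0.9 = 0.33 m
angle = atan(0.33 / 0.33)
angle = atan(1)
angle = 45.00 degrees

45.00


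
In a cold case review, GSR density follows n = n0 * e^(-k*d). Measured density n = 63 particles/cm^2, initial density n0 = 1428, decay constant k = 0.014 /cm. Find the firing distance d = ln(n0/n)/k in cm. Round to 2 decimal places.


GSR distance calculation:
n0/n = 1428 / 63 = 22.666667
ln(n0/n) = 3.120895
d = 3.120895 / 0.014 = 222.92 cm

222.92


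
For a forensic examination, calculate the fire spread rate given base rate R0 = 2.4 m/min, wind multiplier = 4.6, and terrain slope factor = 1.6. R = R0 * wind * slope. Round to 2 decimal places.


Fire spread rate calculation:
R = R0 * wind_factor * slope_factor
= 2.4 * 4.6 * 1.6
= 11.04 * 1.6
= 17.66 m/min

17.66


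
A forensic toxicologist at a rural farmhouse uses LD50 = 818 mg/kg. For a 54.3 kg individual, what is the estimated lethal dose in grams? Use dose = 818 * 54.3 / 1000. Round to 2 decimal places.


Lethal dose calculation:
Lethal dose = LD50 * body_weight / 1000
= 818 * 54.3 / 1000
= 44417.4 / 1000
= 44.42 g

44.42


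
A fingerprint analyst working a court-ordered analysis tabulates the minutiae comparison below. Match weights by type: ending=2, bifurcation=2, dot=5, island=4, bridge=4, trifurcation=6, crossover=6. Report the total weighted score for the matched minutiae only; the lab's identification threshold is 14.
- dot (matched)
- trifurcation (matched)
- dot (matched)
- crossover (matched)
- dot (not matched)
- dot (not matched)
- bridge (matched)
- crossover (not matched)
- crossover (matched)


Weighted minutiae match score:
  dot: matched, +5 (running total 5)
  trifurcation: matched, +6 (running total 11)
  dot: matched, +5 (running total 16)
  crossover: matched, +6 (running total 22)
  dot: not matched, +0
  dot: not matched, +0
  bridge: matched, +4 (running total 26)
  crossover: not matched, +0
  crossover: matched, +6 (running total 32)
Total score = 32
Threshold = 14; verdict = identification

32


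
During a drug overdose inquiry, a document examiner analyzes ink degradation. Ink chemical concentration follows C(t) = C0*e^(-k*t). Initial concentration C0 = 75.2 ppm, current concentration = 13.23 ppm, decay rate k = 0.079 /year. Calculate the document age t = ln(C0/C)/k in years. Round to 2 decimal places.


Document age estimation:
C0/C = 75.2 / 13.23 = 5.684051
ln(C0/C) = 1.737664
t = 1.737664 / 0.079 = 22.00 years

22.00


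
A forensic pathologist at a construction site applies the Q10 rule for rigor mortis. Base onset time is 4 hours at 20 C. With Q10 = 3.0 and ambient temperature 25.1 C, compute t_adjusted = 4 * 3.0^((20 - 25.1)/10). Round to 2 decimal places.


Rigor mortis time adjustment:
Exponent = (T_ref - T_actual) / 10 = (20 - 25.1) / 10 = -0.51
Q10 factor = 3.0^-0.51 = 0.57104
t_adjusted = 4 * 0.57104 = 2.28 hours

2.28


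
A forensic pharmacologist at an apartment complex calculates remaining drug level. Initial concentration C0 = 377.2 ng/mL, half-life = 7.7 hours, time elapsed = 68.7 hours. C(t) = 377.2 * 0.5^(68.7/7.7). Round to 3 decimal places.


Drug concentration decay:
Number of half-lives = t / t_half = 68.7 / 7.7 = 8.922078
Decay factor = 0.5^8.922078 = 0.00206152
C(t) = 377.2 * 0.00206152 = 0.778 ng/mL

0.778


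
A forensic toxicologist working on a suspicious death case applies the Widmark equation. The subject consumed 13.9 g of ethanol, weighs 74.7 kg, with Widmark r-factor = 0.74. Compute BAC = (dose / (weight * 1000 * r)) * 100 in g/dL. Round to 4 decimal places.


Applying the Widmark formula:
BAC = (dose_g / (body_wt * 1000 * r)) * 100
Denominator = 74.7 * 1000 * 0.74 = 55278
BAC = (13.9 / 55278) * 100
BAC = 0.0251 g/dL

0.0251


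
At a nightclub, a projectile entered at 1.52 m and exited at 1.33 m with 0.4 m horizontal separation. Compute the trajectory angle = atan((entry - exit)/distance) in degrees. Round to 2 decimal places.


Bullet trajectory angle:
Height difference = 1.52 - 1.33 = 0.19 m
angle = atan(0.19 / 0.4)
angle = atan(0.475)
angle = 25.41 degrees

25.41


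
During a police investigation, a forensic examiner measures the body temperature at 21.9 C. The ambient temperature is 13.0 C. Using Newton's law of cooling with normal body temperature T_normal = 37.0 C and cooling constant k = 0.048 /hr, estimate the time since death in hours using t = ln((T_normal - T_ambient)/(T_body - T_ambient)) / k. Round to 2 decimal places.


Using Newton's law of cooling:
t = ln((T_normal - T_ambient) / (T_body - T_ambient)) / k
T_normal - T_ambient = 24.0
T_body - T_ambient = 8.9
Ratio = 2.696629
ln(ratio) = 0.992002
t = 0.992002 / 0.048 = 20.67 hours

20.67


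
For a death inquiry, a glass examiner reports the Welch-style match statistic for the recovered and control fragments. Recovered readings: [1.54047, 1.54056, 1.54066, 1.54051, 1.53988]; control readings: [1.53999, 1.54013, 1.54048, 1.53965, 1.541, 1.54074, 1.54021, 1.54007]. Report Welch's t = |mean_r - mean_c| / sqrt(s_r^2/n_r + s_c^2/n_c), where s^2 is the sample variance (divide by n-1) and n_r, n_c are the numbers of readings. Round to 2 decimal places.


Welch's t-criterion for glass RI comparison:
Recovered mean = sum / n_r = 7.70208 / 5 = 1.540416
Control mean = sum / n_c = 12.32227 / 8 = 1.5402837
Recovered sample variance s_r^2 = 9.483e-08
Control sample variance s_c^2 = 1.88912e-07
Welch SE (unpooled) = sqrt(s_r^2/n_r + s_c^2/n_c) = sqrt(1.8966e-08 + 2.36141e-08) = sqrt(4.25801e-08) = 0.000206349
|mean_r - mean_c| = 0.00013225
t = 0.00013225 / 0.000206349 = 0.64

0.64


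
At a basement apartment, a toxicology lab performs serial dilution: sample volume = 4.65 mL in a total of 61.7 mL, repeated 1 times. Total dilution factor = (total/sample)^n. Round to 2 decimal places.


Dilution factor calculation:
Single dilution = V_total / V_sample = 61.7 / 4.65 ≈ 13.268817
Number of dilutions = 1
Total DF = (61.7 / 4.65)^1 (full precision, rounded at the end) = 13.27

13.27


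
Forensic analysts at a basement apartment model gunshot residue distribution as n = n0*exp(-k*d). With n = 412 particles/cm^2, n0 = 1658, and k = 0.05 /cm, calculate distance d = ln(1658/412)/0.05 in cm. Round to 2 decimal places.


GSR distance calculation:
n0/n = 1658 / 412 = 4.024272
ln(n0/n) = 1.392344
d = 1.392344 / 0.05 = 27.85 cm

27.85


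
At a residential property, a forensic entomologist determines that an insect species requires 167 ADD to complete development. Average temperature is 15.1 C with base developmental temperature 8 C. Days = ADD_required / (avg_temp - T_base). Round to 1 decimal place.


Insect development time:
Effective temperature = avg_temp - T_base = 15.1 - 8 = 7.1 C
Days = ADD / effective_temp = 167 / 7.1 = 23.5 days

23.5
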